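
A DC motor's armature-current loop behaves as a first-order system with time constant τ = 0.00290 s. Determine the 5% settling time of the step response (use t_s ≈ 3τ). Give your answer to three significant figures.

t_s ≈ 3τ = 0.00870 s.

t_s ≈ 0.00870 s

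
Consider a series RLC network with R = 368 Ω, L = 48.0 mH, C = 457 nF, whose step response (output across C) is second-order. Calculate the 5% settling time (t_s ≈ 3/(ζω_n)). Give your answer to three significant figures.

For a series RLC circuit (capacitor voltage as output), ω_n = 1/√(LC) = 1/√(48.0 mH · 457 nF) = 6750 rad/s.
ζ = (R/2)·√(C/L) = (368/2)·√(457 nF/48.0 mH) = 0.568.
t_s ≈ 3/(ζω_n) = 0.000783 s.

t_s ≈ 0.000783 s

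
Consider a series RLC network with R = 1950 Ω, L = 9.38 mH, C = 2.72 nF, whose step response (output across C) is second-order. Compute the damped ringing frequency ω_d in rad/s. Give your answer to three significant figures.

ω_d ≈ 168000 rad/s

For a series RLC circuit (capacitor voltage as output), ω_n = 1/√(LC) = 1/√(9.38 mH · 2.72 nF) = 198000 rad/s.
ζ = (R/2)·√(C/L) = (1950/2)·√(2.72 nF/9.38 mH) = 0.525.
ω_d = 198000·√(1 − 0.525²) = 168000 rad/s.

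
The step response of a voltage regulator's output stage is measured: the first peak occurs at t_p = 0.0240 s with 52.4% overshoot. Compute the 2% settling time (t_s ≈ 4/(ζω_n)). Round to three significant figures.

t_s ≈ 0.149 s

The overshoot fixes ζ = −ln(OS)/√(π²+ln²(OS)) = 0.201.
t_p = π/ω_d ⇒ ω_d = 131 rad/s; then ω_n = ω_d/√(1−ζ²) = 134 rad/s.
t_s ≈ 4/(ζω_n) = 4/(0.201·134) = 0.149 s.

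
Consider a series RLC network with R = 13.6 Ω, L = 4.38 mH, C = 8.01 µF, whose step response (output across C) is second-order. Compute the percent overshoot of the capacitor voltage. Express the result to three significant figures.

For a series RLC circuit (capacitor voltage as output), ω_n = 1/√(LC) = 1/√(4.38 mH · 8.01 µF) = 5340 rad/s.
ζ = (R/2)·√(C/L) = (13.6/2)·√(8.01 µF/4.38 mH) = 0.291.
%OS = 100·exp(−πζ/√(1−ζ²)) = 38.5%.

%OS ≈ 38.5%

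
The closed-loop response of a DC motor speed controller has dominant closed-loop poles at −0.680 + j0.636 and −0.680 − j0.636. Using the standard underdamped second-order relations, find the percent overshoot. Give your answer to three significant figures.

The poles are at −σ ± jω_d with σ = 0.680 and ω_d = 0.636, so ω_n = √(σ²+ω_d²) = 0.931 rad/s and ζ = σ/ω_n = 0.730.
Overshoot: exp(−π·0.730/√(1−0.730²)) = 0.0348, i.e. 3.48%.

%OS ≈ 3.48%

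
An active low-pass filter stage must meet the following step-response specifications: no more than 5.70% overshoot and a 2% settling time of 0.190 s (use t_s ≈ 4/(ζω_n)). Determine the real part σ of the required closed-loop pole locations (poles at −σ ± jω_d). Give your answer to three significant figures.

The settling-time spec alone fixes σ = ζω_n = 4/t_s = 4/0.190 = 21.1.
(Overshoot then fixes ζ = 0.674 and hence ω_d = σ·√(1−ζ²)/ζ = 23.1 rad/s.)

σ ≈ 21.1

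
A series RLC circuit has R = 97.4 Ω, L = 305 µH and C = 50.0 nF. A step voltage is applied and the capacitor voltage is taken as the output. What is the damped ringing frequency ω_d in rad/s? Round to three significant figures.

ω_d ≈ 200000 rad/s

For a series RLC circuit (capacitor voltage as output), ω_n = 1/√(LC) = 1/√(305 µH · 50.0 nF) = 256000 rad/s.
ζ = (R/2)·√(C/L) = (97.4/2)·√(50.0 nF/305 µH) = 0.624.
ω_d = ω_n√(1−ζ²) = 200000 rad/s.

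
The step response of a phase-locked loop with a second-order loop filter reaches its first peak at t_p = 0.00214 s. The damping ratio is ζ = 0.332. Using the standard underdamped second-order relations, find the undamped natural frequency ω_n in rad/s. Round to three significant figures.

ω_n ≈ 1560 rad/s

Peak time t_p = π/ω_d, so ω_d = π/t_p = π/0.00214 = 1470 rad/s.
ω_n = ω_d/√(1−ζ²) = 1470/√0.890 = 1560 rad/s.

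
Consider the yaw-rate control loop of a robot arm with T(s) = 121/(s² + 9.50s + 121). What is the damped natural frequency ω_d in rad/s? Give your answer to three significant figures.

ω_d ≈ 9.92 rad/s

ω_n = √121 = 11.0 rad/s; ζ = 9.50/(2·11.0) = 0.432.
The damped frequency ω_d = ω_n√(1−ζ²) = 9.92 rad/s.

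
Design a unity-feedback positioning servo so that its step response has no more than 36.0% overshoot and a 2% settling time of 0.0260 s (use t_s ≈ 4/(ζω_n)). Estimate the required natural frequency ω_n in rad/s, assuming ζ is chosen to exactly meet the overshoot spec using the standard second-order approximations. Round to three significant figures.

From %OS = 100·exp(−πζ/√(1−ζ²)), invert to get ζ = −ln(OS)/√(π² + ln²(OS)) with OS = 0.360.
−ln 0.360 = 1.022, so ζ = 1.022/√(π² + 1.044) = 0.309.
Then ω_n = 4/(ζ t_s) = 4/(0.309 × 0.0260) = 497 rad/s.

ω_n ≈ 497 rad/s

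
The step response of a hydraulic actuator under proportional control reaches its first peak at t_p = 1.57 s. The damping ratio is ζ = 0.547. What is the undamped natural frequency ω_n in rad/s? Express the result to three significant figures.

Peak time t_p = π/ω_d, so ω_d = π/t_p = π/1.57 = 2.00 rad/s.
ω_n = ω_d/√(1−ζ²) = 2.00/√0.701 = 2.39 rad/s.

ω_n ≈ 2.39 rad/s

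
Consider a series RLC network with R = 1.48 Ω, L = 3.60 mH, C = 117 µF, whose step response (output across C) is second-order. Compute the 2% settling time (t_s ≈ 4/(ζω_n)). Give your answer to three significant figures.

For a series RLC circuit (capacitor voltage as output), ω_n = 1/√(LC) = 1/√(3.60 mH · 117 µF) = 1540 rad/s.
ζ = (R/2)·√(C/L) = (1.48/2)·√(117 µF/3.60 mH) = 0.133.
t_s ≈ 4/(ζω_n) = 0.0195 s.

t_s ≈ 0.0195 s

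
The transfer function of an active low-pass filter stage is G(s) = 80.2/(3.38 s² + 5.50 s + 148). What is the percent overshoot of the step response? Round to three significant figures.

%OS ≈ 67.8%

Dividing through by 3.38: denominator becomes s² + 1.627 s + 43.79.
So ω_n = √43.79 = 6.62 rad/s and ζ = 1.627/(2·6.62) = 0.123.
%OS = 100 e^{−πζ/√(1−ζ²)} with ζ = 0.123 gives 67.8%.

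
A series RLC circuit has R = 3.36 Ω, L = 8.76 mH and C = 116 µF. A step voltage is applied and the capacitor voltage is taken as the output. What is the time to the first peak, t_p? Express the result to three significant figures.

For a series RLC circuit (capacitor voltage as output), ω_n = 1/√(LC) = 1/√(8.76 mH · 116 µF) = 992 rad/s.
ζ = (R/2)·√(C/L) = (3.36/2)·√(116 µF/8.76 mH) = 0.193.
ω_d = ω_n√(1−ζ²) = 973 rad/s. t_p = π/ω_d = 0.00323 s.

t_p ≈ 0.00323 s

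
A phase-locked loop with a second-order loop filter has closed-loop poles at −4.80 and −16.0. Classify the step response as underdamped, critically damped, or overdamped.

Since the poles are distinct, negative and real, the response is overdamped.

overdamped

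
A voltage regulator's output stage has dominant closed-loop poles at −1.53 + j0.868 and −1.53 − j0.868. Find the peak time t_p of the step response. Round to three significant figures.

t_p ≈ 3.62 s

t_p = π/ω_d with ω_d = 0.868 (the imaginary part), so t_p = 3.62 s.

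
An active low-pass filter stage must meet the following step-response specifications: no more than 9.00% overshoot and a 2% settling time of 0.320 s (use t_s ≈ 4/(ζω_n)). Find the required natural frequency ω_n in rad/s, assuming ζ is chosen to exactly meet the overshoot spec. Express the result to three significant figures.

ω_n ≈ 20.5 rad/s

ζ = −ln(OS)/√(π² + (ln OS)²). With OS = 0.0900, ln OS = −2.408 and ζ = 2.408/3.958 = 0.608.
From t_s ≈ 4/(ζω_n): ω_n = 4/(ζ·t_s) = 4/(0.608·0.320) = 20.5 rad/s.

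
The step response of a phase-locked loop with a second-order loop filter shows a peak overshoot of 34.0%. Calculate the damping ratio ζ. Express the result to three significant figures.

Inverting the overshoot relation: ζ = |ln 0.340|/√(π² + ln²0.340) = 0.325.

ζ ≈ 0.325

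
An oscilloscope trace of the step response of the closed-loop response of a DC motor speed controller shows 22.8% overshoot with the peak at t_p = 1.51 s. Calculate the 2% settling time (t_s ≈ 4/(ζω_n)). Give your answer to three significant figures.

The overshoot fixes ζ = −ln(OS)/√(π²+ln²(OS)) = 0.426.
From t_p = π/ω_d, ω_d = π/1.51 = 2.08 rad/s, so ω_n = ω_d/√(1−ζ²) = 2.30 rad/s.
t_s ≈ 4/(ζω_n) = 4/(0.426·2.30) = 4.09 s.

t_s ≈ 4.09 s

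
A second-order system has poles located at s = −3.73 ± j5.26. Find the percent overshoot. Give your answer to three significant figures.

With σ = 3.73, ω_d = 5.26: ω_n = √(σ²+ω_d²) = 6.45 rad/s, ζ = σ/ω_n = 0.578.
Overshoot: exp(−π·0.578/√(1−0.578²)) = 0.108, i.e. 10.8%.

%OS ≈ 10.8%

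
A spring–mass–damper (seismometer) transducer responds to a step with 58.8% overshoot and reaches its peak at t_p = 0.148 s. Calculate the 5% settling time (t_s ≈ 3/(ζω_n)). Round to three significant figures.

From the overshoot, ζ = −ln(OS)/√(π²+ln²(OS)) = 0.167.
From t_p = π/ω_d, ω_d = π/0.148 = 21.2 rad/s, so ω_n = ω_d/√(1−ζ²) = 21.5 rad/s.
t_s ≈ 3/(ζω_n) = 3/(0.167·21.5) = 0.836 s.

t_s ≈ 0.836 s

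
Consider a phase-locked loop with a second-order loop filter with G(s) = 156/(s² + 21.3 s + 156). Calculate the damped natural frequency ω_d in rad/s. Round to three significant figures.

Matching coefficients with s² + 2ζω_n s + ω_n² gives ω_n² = 156 ⇒ ω_n = 12.5 rad/s, and ζ = 21.3/(2ω_n) = 0.853.
ω_d = ω_n√(1−ζ²) = 6.53 rad/s.

ω_d ≈ 6.53 rad/s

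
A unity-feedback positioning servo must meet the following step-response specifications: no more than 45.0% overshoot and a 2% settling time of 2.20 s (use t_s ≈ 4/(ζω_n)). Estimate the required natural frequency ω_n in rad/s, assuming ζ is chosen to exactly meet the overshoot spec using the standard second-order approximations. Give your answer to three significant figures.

ζ = −ln(OS)/√(π² + (ln OS)²). With OS = 0.450, ln OS = −0.7985 and ζ = 0.7985/3.241 = 0.246.
From t_s ≈ 4/(ζω_n): ω_n = 4/(ζ·t_s) = 4/(0.246·2.20) = 7.38 rad/s.

ω_n ≈ 7.38 rad/s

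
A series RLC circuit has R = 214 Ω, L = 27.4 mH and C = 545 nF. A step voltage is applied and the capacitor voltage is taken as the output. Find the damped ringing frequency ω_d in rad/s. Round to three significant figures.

For a series RLC circuit (capacitor voltage as output), ω_n = 1/√(LC) = 1/√(27.4 mH · 545 nF) = 8180 rad/s.
ζ = (R/2)·√(C/L) = (214/2)·√(545 nF/27.4 mH) = 0.477.
The damped frequency ω_d = ω_n√(1−ζ²) = 7190 rad/s.

ω_d ≈ 7190 rad/s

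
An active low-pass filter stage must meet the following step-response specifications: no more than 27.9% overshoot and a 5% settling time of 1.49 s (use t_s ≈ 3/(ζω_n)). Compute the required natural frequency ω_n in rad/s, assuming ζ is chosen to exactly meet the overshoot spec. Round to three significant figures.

ω_n ≈ 5.35 rad/s

From %OS = 100·exp(−πζ/√(1−ζ²)), invert to get ζ = −ln(OS)/√(π² + ln²(OS)) with OS = 0.279.
−ln 0.279 = 1.277, so ζ = 1.277/√(π² + 1.630) = 0.376.
Then ω_n = 3/(ζ t_s) = 3/(0.376 × 1.49) = 5.35 rad/s.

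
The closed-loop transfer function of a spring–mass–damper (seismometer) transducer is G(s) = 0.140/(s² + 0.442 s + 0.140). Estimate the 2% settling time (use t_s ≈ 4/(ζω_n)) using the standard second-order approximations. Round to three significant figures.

Comparing the denominator to s² + 2ζω_n s + ω_n²: ω_n = √0.140 = 0.374 rad/s, and 2ζω_n = 0.442 so ζ = 0.442/(2·0.374) = 0.591.
t_s ≈ 4/(ζω_n) = 4/(0.591·0.374) = 18.1 s.

t_s ≈ 18.1 s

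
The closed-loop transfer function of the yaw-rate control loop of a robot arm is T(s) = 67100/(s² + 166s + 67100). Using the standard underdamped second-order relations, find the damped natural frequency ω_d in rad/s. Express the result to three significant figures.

Comparing the denominator to s² + 2ζω_n s + ω_n²: ω_n = √67100 = 259 rad/s, and 2ζω_n = 166 so ζ = 166/(2·259) = 0.320.
The damped frequency ω_d = ω_n√(1−ζ²) = 245 rad/s.

ω_d ≈ 245 rad/s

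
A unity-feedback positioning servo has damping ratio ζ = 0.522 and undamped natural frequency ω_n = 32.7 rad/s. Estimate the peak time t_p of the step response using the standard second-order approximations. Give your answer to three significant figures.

The damped frequency is ω_d = ω_n√(1−ζ²) = 32.7·√(1−0.272) = 27.9 rad/s.
Peak time t_p = π/ω_d = π/27.9 = 0.113 s.

t_p ≈ 0.113 s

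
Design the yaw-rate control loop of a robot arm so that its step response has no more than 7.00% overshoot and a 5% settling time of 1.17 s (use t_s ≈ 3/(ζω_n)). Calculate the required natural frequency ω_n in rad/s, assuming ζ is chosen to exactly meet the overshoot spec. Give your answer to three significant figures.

ω_n ≈ 3.97 rad/s

ζ = −ln(OS)/√(π² + (ln OS)²). With OS = 0.0700, ln OS = −2.659 and ζ = 2.659/4.116 = 0.646.
From t_s ≈ 3/(ζω_n): ω_n = 3/(ζ·t_s) = 3/(0.646·1.17) = 3.97 rad/s.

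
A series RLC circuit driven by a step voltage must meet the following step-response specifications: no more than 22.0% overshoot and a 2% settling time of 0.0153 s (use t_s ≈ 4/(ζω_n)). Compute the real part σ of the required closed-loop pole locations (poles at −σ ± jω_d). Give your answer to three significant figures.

σ ≈ 261

The settling-time spec alone fixes σ = ζω_n = 4/t_s = 4/0.0153 = 261.
(Overshoot then fixes ζ = 0.434 and hence ω_d = σ·√(1−ζ²)/ζ = 542 rad/s.)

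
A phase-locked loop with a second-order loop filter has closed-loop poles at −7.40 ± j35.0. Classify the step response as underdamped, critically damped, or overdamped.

Since the poles form a complex-conjugate pair with nonzero imaginary part, the response is underdamped.

underdamped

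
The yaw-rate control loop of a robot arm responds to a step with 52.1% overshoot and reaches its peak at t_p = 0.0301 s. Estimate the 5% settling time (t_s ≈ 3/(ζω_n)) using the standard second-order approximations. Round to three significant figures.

The overshoot fixes ζ = −ln(OS)/√(π²+ln²(OS)) = 0.203.
From t_p = π/ω_d, ω_d = π/0.0301 = 104 rad/s, so ω_n = ω_d/√(1−ζ²) = 107 rad/s.
t_s ≈ 3/(ζω_n) = 3/(0.203·107) = 0.138 s.

t_s ≈ 0.138 s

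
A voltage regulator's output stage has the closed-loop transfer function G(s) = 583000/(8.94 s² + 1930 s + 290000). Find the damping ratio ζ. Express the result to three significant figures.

ζ ≈ 0.599

Dividing through by 8.94: denominator becomes s² + 215.9 s + 32440.
So ω_n = √32440 = 180 rad/s and ζ = 215.9/(2·180) = 0.599.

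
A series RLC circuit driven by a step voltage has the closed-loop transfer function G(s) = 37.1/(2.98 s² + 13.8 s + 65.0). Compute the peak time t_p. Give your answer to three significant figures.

Dividing through by 2.98: denominator becomes s² + 4.631 s + 21.81.
So ω_n = √21.81 = 4.67 rad/s and ζ = 4.631/(2·4.67) = 0.496.
The damped frequency ω_d = ω_n√(1−ζ²) = 4.06 rad/s. t_p = π/ω_d = 0.775 s.

t_p ≈ 0.775 s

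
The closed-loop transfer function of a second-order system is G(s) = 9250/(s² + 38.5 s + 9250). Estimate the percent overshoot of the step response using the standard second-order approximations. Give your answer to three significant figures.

%OS ≈ 52.6%

ω_n = √9250 = 96.2 rad/s; ζ = 38.5/(2·96.2) = 0.200.
%OS = 100 e^{−πζ/√(1−ζ²)} with ζ = 0.200 gives 52.6%.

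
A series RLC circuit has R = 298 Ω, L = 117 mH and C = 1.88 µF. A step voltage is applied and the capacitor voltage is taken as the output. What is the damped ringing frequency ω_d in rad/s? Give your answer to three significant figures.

For a series RLC circuit (capacitor voltage as output), ω_n = 1/√(LC) = 1/√(117 mH · 1.88 µF) = 2130 rad/s.
ζ = (R/2)·√(C/L) = (298/2)·√(1.88 µF/117 mH) = 0.597.
The damped frequency ω_d = ω_n√(1−ζ²) = 1710 rad/s.

ω_d ≈ 1710 rad/s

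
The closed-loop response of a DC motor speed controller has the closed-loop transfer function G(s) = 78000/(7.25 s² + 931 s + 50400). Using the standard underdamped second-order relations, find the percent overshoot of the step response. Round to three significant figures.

%OS ≈ 2.25%

Dividing through by 7.25: denominator becomes s² + 128.4 s + 6952.
So ω_n = √6952 = 83.4 rad/s and ζ = 128.4/(2·83.4) = 0.770.
Overshoot: exp(−π·0.770/√(1−0.770²)) = 0.0225, i.e. 2.25%.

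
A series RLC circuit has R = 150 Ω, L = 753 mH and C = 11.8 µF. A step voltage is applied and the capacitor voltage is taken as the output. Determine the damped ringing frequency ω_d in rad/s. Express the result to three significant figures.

For a series RLC circuit (capacitor voltage as output), ω_n = 1/√(LC) = 1/√(753 mH · 11.8 µF) = 335 rad/s.
ζ = (R/2)·√(C/L) = (150/2)·√(11.8 µF/753 mH) = 0.297.
The damped frequency ω_d = ω_n√(1−ζ²) = 320 rad/s.

ω_d ≈ 320 rad/s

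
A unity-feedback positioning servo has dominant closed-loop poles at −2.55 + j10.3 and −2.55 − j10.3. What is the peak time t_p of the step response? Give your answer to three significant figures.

t_p ≈ 0.305 s

t_p = π/ω_d with ω_d = 10.3 (the imaginary part), so t_p = 0.305 s.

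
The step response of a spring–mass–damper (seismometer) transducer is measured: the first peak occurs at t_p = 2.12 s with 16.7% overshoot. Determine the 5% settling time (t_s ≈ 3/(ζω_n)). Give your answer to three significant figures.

The overshoot fixes ζ = −ln(OS)/√(π²+ln²(OS)) = 0.495.
t_p = π/ω_d ⇒ ω_d = 1.48 rad/s; then ω_n = ω_d/√(1−ζ²) = 1.71 rad/s.
t_s ≈ 3/(ζω_n) = 3/(0.495·1.71) = 3.55 s.

t_s ≈ 3.55 s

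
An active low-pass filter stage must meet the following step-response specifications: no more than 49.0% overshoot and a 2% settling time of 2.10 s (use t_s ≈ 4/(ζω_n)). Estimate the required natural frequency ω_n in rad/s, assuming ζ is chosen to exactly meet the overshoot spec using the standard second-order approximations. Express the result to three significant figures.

ω_n ≈ 8.60 rad/s

From %OS = 100·exp(−πζ/√(1−ζ²)), invert to get ζ = −ln(OS)/√(π² + ln²(OS)) with OS = 0.490.
−ln 0.490 = 0.7133, so ζ = 0.7133/√(π² + 0.5089) = 0.221.
From t_s ≈ 4/(ζω_n): ω_n = 4/(ζ·t_s) = 4/(0.221·2.10) = 8.60 rad/s.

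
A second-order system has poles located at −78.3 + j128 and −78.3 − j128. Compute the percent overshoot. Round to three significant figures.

%OS ≈ 14.6%

The poles are at −σ ± jω_d with σ = 78.3 and ω_d = 128, so ω_n = √(σ²+ω_d²) = 150 rad/s and ζ = σ/ω_n = 0.522.
%OS = 100·exp(−πζ/√(1−ζ²)) = 14.6%.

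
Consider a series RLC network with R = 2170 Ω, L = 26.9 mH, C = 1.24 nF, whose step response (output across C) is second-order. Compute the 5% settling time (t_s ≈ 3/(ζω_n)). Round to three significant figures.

t_s ≈ 0.0000744 s

For a series RLC circuit (capacitor voltage as output), ω_n = 1/√(LC) = 1/√(26.9 mH · 1.24 nF) = 173000 rad/s.
ζ = (R/2)·√(C/L) = (2170/2)·√(1.24 nF/26.9 mH) = 0.233.
t_s ≈ 3/(ζω_n) = 0.0000744 s.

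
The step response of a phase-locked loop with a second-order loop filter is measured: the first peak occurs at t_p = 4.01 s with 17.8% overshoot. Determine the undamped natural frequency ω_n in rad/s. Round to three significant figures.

The overshoot fixes ζ = −ln(OS)/√(π²+ln²(OS)) = 0.482.
t_p = π/ω_d ⇒ ω_d = 0.783 rad/s; then ω_n = ω_d/√(1−ζ²) = 0.894 rad/s.

ω_n ≈ 0.894 rad/s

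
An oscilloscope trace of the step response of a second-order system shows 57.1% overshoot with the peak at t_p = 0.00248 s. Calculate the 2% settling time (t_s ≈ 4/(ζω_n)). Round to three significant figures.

The overshoot fixes ζ = −ln(OS)/√(π²+ln²(OS)) = 0.176.
t_p = π/ω_d ⇒ ω_d = 1270 rad/s; then ω_n = ω_d/√(1−ζ²) = 1290 rad/s.
t_s ≈ 4/(ζω_n) = 4/(0.176·1290) = 0.0177 s.

t_s ≈ 0.0177 s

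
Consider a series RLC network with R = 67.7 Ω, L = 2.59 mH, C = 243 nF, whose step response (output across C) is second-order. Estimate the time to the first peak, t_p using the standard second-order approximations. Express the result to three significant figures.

For a series RLC circuit (capacitor voltage as output), ω_n = 1/√(LC) = 1/√(2.59 mH · 243 nF) = 39900 rad/s.
ζ = (R/2)·√(C/L) = (67.7/2)·√(243 nF/2.59 mH) = 0.328.
ω_d = 39900·√(1 − 0.328²) = 37700 rad/s. t_p = π/ω_d = 0.0000834 s.

t_p ≈ 0.0000834 s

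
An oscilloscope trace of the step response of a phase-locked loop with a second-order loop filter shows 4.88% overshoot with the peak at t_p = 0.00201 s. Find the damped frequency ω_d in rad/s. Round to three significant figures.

ω_d ≈ 1560 rad/s

t_p = π/ω_d, so ω_d = π/0.00201 = 1560 rad/s.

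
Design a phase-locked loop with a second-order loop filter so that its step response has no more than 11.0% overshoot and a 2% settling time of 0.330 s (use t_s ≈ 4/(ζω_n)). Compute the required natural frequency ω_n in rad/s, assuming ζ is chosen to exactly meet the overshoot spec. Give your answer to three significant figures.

ω_n ≈ 21.1 rad/s

ζ = −ln(OS)/√(π² + (ln OS)²). With OS = 0.110, ln OS = −2.207 and ζ = 2.207/3.839 = 0.575.
From t_s ≈ 4/(ζω_n): ω_n = 4/(ζ·t_s) = 4/(0.575·0.330) = 21.1 rad/s.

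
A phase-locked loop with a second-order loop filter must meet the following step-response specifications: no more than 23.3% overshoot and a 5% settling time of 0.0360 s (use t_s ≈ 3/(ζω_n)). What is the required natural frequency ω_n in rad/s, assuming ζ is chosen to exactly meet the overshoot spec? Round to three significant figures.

ω_n ≈ 198 rad/s

ζ = −ln(OS)/√(π² + (ln OS)²). With OS = 0.233, ln OS = −1.457 and ζ = 1.457/3.463 = 0.421.
From t_s ≈ 3/(ζω_n): ω_n = 3/(ζ·t_s) = 3/(0.421·0.0360) = 198 rad/s.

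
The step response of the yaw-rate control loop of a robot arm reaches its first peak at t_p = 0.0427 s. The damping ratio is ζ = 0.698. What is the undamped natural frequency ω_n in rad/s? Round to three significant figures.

ω_n ≈ 103 rad/s

Peak time t_p = π/ω_d, so ω_d = π/t_p = π/0.0427 = 73.6 rad/s.
ω_n = ω_d/√(1−ζ²) = 73.6/√0.513 = 103 rad/s.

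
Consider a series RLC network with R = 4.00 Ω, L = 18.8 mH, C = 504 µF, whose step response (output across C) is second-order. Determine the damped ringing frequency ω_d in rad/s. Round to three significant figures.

For a series RLC circuit (capacitor voltage as output), ω_n = 1/√(LC) = 1/√(18.8 mH · 504 µF) = 325 rad/s.
ζ = (R/2)·√(C/L) = (4.00/2)·√(504 µF/18.8 mH) = 0.327.
ω_d = ω_n√(1−ζ²) = 307 rad/s.

ω_d ≈ 307 rad/s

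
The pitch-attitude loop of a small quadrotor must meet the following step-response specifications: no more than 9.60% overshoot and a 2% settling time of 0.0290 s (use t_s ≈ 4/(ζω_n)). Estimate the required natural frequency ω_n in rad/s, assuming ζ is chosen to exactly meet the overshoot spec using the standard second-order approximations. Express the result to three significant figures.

ζ = −ln(OS)/√(π² + (ln OS)²). With OS = 0.0960, ln OS = −2.343 and ζ = 2.343/3.919 = 0.598.
From t_s ≈ 4/(ζω_n): ω_n = 4/(ζ·t_s) = 4/(0.598·0.0290) = 231 rad/s.

ω_n ≈ 231 rad/s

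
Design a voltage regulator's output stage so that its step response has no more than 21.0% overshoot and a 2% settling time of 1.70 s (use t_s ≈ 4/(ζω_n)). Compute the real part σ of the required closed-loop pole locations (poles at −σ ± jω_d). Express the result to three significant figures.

The settling-time spec alone fixes σ = ζω_n = 4/t_s = 4/1.70 = 2.35.
(Overshoot then fixes ζ = 0.445 and hence ω_d = σ·√(1−ζ²)/ζ = 4.74 rad/s.)

σ ≈ 2.35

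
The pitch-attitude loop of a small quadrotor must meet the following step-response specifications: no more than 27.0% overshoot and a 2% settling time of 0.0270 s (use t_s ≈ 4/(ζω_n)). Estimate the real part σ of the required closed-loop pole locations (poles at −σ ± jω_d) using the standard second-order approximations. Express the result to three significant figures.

σ ≈ 148

The settling-time spec alone fixes σ = ζω_n = 4/t_s = 4/0.0270 = 148.
(Overshoot then fixes ζ = 0.385 and hence ω_d = σ·√(1−ζ²)/ζ = 355 rad/s.)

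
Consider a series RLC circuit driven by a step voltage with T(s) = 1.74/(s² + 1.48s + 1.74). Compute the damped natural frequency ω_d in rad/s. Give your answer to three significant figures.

ω_n = √1.74 = 1.32 rad/s; ζ = 1.48/(2·1.32) = 0.561.
The damped frequency ω_d = ω_n√(1−ζ²) = 1.09 rad/s.

ω_d ≈ 1.09 rad/s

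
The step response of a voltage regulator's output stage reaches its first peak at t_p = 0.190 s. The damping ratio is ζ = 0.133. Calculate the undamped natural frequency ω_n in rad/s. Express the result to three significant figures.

ω_n ≈ 16.7 rad/s

Peak time t_p = π/ω_d, so ω_d = π/t_p = π/0.190 = 16.5 rad/s.
ω_n = ω_d/√(1−ζ²) = 16.5/√0.982 = 16.7 rad/s.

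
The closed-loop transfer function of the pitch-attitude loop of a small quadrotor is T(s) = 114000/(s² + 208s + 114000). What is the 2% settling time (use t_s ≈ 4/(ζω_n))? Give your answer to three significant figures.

t_s ≈ 0.0385 s

Matching coefficients with s² + 2ζω_n s + ω_n² gives ω_n² = 114000 ⇒ ω_n = 338 rad/s, and ζ = 208/(2ω_n) = 0.308.
t_s ≈ 4/(ζω_n) = 4/(0.308·338) = 0.0385 s.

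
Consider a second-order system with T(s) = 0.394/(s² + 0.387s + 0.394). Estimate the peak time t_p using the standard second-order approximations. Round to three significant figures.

t_p ≈ 5.26 s

Matching coefficients with s² + 2ζω_n s + ω_n² gives ω_n² = 0.394 ⇒ ω_n = 0.628 rad/s, and ζ = 0.387/(2ω_n) = 0.308.
ω_d = 0.628·√(1 − 0.308²) = 0.597 rad/s. Then t_p = π/ω_d = 5.26 s.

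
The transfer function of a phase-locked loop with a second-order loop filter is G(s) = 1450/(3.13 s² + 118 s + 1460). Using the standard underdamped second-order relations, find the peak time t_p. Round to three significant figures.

t_p ≈ 0.298 s

Dividing through by 3.13: denominator becomes s² + 37.70 s + 466.5.
So ω_n = √466.5 = 21.6 rad/s and ζ = 37.70/(2·21.6) = 0.873.
The damped frequency ω_d = ω_n√(1−ζ²) = 10.5 rad/s. t_p = π/ω_d = 0.298 s.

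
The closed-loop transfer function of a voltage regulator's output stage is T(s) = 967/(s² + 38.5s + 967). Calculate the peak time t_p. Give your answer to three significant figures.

t_p ≈ 0.129 s

ω_n = √967 = 31.1 rad/s; ζ = 38.5/(2·31.1) = 0.619.
ω_d = 31.1·√(1 − 0.619²) = 24.4 rad/s. Then t_p = π/ω_d = 0.129 s.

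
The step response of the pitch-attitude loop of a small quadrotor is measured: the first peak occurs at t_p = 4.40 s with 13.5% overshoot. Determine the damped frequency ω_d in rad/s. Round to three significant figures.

ω_d ≈ 0.714 rad/s

t_p = π/ω_d, so ω_d = π/4.40 = 0.714 rad/s.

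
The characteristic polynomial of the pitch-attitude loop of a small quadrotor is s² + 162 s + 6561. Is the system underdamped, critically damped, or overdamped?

a² − 4b = 162² − 4·6561 = 0 (repeated real root); the system is critically damped.

critically damped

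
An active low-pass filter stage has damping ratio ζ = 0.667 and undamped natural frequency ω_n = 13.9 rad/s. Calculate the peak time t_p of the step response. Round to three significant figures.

t_p ≈ 0.303 s

The damped frequency is ω_d = ω_n√(1−ζ²) = 13.9·√(1−0.445) = 10.4 rad/s.
Peak time t_p = π/ω_d = π/10.4 = 0.303 s.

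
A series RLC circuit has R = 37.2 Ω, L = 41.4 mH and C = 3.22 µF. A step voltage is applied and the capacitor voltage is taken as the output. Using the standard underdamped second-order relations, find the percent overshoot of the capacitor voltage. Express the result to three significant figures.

%OS ≈ 59.3%

For a series RLC circuit (capacitor voltage as output), ω_n = 1/√(LC) = 1/√(41.4 mH · 3.22 µF) = 2740 rad/s.
ζ = (R/2)·√(C/L) = (37.2/2)·√(3.22 µF/41.4 mH) = 0.164.
Overshoot: exp(−π·0.164/√(1−0.164²)) = 0.593, i.e. 59.3%.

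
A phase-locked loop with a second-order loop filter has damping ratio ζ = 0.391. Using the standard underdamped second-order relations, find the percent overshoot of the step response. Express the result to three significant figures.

For an underdamped second-order system, %OS = 100·exp(−πζ/√(1−ζ²)).
πζ/√(1−ζ²) = π·0.391/√(1−0.153) = 1.335, so %OS = 100·e^(−1.335) = 26.3%.

%OS ≈ 26.3%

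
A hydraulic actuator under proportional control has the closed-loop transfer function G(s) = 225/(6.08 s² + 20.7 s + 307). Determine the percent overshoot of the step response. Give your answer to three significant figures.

Dividing through by 6.08: denominator becomes s² + 3.405 s + 50.49.
So ω_n = √50.49 = 7.11 rad/s and ζ = 3.405/(2·7.11) = 0.240.
Overshoot: exp(−π·0.240/√(1−0.240²)) = 0.461, i.e. 46.1%.

%OS ≈ 46.1%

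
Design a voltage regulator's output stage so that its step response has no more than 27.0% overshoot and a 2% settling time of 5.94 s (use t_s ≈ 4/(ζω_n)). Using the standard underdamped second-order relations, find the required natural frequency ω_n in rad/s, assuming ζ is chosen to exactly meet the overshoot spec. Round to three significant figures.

Inverting the overshoot relation: ζ = |ln 0.270|/√(π² + ln²0.270) = 0.385.
From t_s ≈ 4/(ζω_n): ω_n = 4/(ζ·t_s) = 4/(0.385·5.94) = 1.75 rad/s.

ω_n ≈ 1.75 rad/s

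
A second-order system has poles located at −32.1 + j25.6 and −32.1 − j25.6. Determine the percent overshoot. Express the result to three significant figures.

|pole| = ω_n = √(32.1² + 25.6²) = 41.1 rad/s; ζ = cos θ = σ/ω_n = 0.782.
%OS = 100 e^{−πζ/√(1−ζ²)} with ζ = 0.782 gives 1.95%.

%OS ≈ 1.95%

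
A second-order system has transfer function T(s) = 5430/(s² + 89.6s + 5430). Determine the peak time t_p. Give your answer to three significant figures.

t_p ≈ 0.0537 s

ω_n = √5430 = 73.7 rad/s; ζ = 89.6/(2·73.7) = 0.608.
ω_d = ω_n√(1−ζ²) = 58.5 rad/s. Then t_p = π/ω_d = 0.0537 s.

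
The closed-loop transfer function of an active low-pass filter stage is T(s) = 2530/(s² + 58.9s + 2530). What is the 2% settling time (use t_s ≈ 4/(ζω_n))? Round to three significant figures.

t_s ≈ 0.136 s

ω_n = √2530 = 50.3 rad/s; ζ = 58.9/(2·50.3) = 0.585.
t_s ≈ 4/(ζω_n) = 4/(0.585·50.3) = 0.136 s.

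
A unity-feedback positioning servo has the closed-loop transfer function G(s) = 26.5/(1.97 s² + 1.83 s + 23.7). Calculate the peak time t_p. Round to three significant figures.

t_p ≈ 0.914 s

Dividing through by 1.97: denominator becomes s² + 0.9289 s + 12.03.
So ω_n = √12.03 = 3.47 rad/s and ζ = 0.9289/(2·3.47) = 0.134.
ω_d = 3.47·√(1 − 0.134²) = 3.44 rad/s. t_p = π/ω_d = 0.914 s.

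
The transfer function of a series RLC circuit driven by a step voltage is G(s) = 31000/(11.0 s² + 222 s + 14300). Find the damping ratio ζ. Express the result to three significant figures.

ζ ≈ 0.280

Dividing through by 11.0: denominator becomes s² + 20.18 s + 1300.
So ω_n = √1300 = 36.1 rad/s and ζ = 20.18/(2·36.1) = 0.280.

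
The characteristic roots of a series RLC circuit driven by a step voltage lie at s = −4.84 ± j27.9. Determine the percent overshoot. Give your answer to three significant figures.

The poles are at −σ ± jω_d with σ = 4.84 and ω_d = 27.9, so ω_n = √(σ²+ω_d²) = 28.3 rad/s and ζ = σ/ω_n = 0.171.
%OS = 100 e^{−πζ/√(1−ζ²)} with ζ = 0.171 gives 58.0%.

%OS ≈ 58.0%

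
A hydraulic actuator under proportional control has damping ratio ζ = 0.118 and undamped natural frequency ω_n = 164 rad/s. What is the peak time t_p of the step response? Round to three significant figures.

t_p ≈ 0.0193 s

The damped frequency is ω_d = ω_n√(1−ζ²) = 164·√(1−0.0139) = 163 rad/s.
Peak time t_p = π/ω_d = π/163 = 0.0193 s.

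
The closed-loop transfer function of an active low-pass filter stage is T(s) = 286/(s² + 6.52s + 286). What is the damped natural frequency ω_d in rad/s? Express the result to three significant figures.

ω_d ≈ 16.6 rad/s

Matching coefficients with s² + 2ζω_n s + ω_n² gives ω_n² = 286 ⇒ ω_n = 16.9 rad/s, and ζ = 6.52/(2ω_n) = 0.193.
ω_d = ω_n√(1−ζ²) = 16.6 rad/s.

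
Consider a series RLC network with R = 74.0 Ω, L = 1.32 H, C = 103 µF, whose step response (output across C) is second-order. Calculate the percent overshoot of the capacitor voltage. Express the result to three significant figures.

For a series RLC circuit (capacitor voltage as output), ω_n = 1/√(LC) = 1/√(1.32 H · 103 µF) = 85.8 rad/s.
ζ = (R/2)·√(C/L) = (74.0/2)·√(103 µF/1.32 H) = 0.327.
Overshoot: exp(−π·0.327/√(1−0.327²)) = 0.337, i.e. 33.7%.

%OS ≈ 33.7%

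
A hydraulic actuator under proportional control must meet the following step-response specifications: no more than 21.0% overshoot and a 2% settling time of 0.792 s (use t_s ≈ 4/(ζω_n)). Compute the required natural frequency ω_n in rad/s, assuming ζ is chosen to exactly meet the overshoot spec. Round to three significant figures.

From %OS = 100·exp(−πζ/√(1−ζ²)), invert to get ζ = −ln(OS)/√(π² + ln²(OS)) with OS = 0.210.
−ln 0.210 = 1.561, so ζ = 1.561/√(π² + 2.436) = 0.445.
From t_s ≈ 4/(ζω_n): ω_n = 4/(ζ·t_s) = 4/(0.445·0.792) = 11.4 rad/s.

ω_n ≈ 11.4 rad/s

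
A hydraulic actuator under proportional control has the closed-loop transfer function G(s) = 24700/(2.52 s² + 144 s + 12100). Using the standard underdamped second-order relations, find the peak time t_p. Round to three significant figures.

Dividing through by 2.52: denominator becomes s² + 57.14 s + 4802.
So ω_n = √4802 = 69.3 rad/s and ζ = 57.14/(2·69.3) = 0.412.
The damped frequency ω_d = ω_n√(1−ζ²) = 63.1 rad/s. t_p = π/ω_d = 0.0498 s.

t_p ≈ 0.0498 s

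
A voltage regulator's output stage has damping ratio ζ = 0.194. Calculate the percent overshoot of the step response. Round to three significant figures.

%OS ≈ 53.7%

For an underdamped second-order system, %OS = 100·exp(−πζ/√(1−ζ²)).
πζ/√(1−ζ²) = π·0.194/√(1−0.0376) = 0.6213, so %OS = 100·e^(−0.6213) = 53.7%.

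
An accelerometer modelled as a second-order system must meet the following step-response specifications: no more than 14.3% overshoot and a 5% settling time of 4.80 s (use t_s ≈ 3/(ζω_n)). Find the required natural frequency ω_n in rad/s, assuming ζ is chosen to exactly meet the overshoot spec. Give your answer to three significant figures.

From %OS = 100·exp(−πζ/√(1−ζ²)), invert to get ζ = −ln(OS)/√(π² + ln²(OS)) with OS = 0.143.
−ln 0.143 = 1.945, so ζ = 1.945/√(π² + 3.783) = 0.526.
From t_s ≈ 3/(ζω_n): ω_n = 3/(ζ·t_s) = 3/(0.526·4.80) = 1.19 rad/s.

ω_n ≈ 1.19 rad/s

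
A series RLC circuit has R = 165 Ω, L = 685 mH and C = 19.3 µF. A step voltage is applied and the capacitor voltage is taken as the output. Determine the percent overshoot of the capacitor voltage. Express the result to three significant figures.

%OS ≈ 21.6%

For a series RLC circuit (capacitor voltage as output), ω_n = 1/√(LC) = 1/√(685 mH · 19.3 µF) = 275 rad/s.
ζ = (R/2)·√(C/L) = (165/2)·√(19.3 µF/685 mH) = 0.438.
%OS = 100·exp(−πζ/√(1−ζ²)) = 21.6%.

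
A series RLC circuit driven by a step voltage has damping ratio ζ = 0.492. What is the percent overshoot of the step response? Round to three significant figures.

%OS ≈ 16.9%

For an underdamped second-order system, %OS = 100·exp(−πζ/√(1−ζ²)).
πζ/√(1−ζ²) = π·0.492/√(1−0.242) = 1.775, so %OS = 100·e^(−1.775) = 16.9%.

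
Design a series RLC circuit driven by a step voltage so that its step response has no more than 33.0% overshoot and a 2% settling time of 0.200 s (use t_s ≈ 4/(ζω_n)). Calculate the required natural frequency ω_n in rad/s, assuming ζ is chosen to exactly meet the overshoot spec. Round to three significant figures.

ω_n ≈ 60.1 rad/s

From %OS = 100·exp(−πζ/√(1−ζ²)), invert to get ζ = −ln(OS)/√(π² + ln²(OS)) with OS = 0.330.
−ln 0.330 = 1.109, so ζ = 1.109/√(π² + 1.229) = 0.333.
From t_s ≈ 4/(ζω_n): ω_n = 4/(ζ·t_s) = 4/(0.333·0.200) = 60.1 rad/s.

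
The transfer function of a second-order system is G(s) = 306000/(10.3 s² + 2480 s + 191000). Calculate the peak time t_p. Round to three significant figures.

Dividing through by 10.3: denominator becomes s² + 240.8 s + 18540.
So ω_n = √18540 = 136 rad/s and ζ = 240.8/(2·136) = 0.884.
ω_d = ω_n√(1−ζ²) = 63.6 rad/s. t_p = π/ω_d = 0.0494 s.

t_p ≈ 0.0494 s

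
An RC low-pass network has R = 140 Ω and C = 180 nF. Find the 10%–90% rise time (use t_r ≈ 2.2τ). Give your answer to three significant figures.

t_r ≈ 0.0000554 s

τ = RC = 140 × 180 nF = 0.0000252 s.
t_r ≈ 2.2τ = 0.0000554 s.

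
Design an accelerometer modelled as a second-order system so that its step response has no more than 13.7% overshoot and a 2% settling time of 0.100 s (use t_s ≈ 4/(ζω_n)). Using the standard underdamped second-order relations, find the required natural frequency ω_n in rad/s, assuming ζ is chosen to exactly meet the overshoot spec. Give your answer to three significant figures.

ω_n ≈ 74.8 rad/s

Inverting the overshoot relation: ζ = |ln 0.137|/√(π² + ln²0.137) = 0.535.
Then ω_n = 4/(ζ t_s) = 4/(0.535 × 0.100) = 74.8 rad/s.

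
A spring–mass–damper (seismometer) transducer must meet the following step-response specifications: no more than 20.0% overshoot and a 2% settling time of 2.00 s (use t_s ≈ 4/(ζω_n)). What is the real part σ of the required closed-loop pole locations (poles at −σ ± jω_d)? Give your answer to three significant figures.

σ ≈ 2.00

The settling-time spec alone fixes σ = ζω_n = 4/t_s = 4/2.00 = 2.00.
(Overshoot then fixes ζ = 0.456 and hence ω_d = σ·√(1−ζ²)/ζ = 3.90 rad/s.)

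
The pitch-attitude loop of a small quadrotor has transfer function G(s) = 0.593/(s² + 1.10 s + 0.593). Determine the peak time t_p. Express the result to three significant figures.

t_p ≈ 5.83 s

Comparing the denominator to s² + 2ζω_n s + ω_n²: ω_n = √0.593 = 0.770 rad/s, and 2ζω_n = 1.10 so ζ = 1.10/(2·0.770) = 0.714.
ω_d = ω_n√(1−ζ²) = 0.539 rad/s. Then t_p = π/ω_d = 5.83 s.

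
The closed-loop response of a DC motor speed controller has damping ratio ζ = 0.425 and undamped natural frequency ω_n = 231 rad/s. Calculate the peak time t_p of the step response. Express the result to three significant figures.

t_p ≈ 0.0150 s

The damped frequency is ω_d = ω_n√(1−ζ²) = 231·√(1−0.181) = 209 rad/s.
Peak time t_p = π/ω_d = π/209 = 0.0150 s.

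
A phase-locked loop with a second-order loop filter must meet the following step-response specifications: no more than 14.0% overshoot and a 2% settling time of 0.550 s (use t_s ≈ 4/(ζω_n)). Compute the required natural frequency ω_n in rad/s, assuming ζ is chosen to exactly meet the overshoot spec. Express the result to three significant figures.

ω_n ≈ 13.7 rad/s

Inverting the overshoot relation: ζ = |ln 0.140|/√(π² + ln²0.140) = 0.531.
From t_s ≈ 4/(ζω_n): ω_n = 4/(ζ·t_s) = 4/(0.531·0.550) = 13.7 rad/s.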